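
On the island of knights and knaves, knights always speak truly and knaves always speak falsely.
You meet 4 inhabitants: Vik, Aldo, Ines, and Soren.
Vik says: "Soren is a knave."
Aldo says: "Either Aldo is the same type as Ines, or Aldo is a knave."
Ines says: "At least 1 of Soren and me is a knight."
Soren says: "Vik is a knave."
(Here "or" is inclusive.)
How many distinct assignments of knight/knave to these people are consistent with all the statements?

Consistent assignments:
  Vik=knight, Aldo=knight, Ines=knight, Soren=knave
  Vik=knave, Aldo=knight, Ines=knight, Soren=knight

2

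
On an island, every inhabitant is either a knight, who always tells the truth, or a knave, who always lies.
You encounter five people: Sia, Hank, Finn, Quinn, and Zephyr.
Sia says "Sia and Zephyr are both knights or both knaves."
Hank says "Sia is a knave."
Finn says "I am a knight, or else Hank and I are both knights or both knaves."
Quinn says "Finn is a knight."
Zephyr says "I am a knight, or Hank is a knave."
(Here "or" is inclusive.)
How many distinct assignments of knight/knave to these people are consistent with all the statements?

3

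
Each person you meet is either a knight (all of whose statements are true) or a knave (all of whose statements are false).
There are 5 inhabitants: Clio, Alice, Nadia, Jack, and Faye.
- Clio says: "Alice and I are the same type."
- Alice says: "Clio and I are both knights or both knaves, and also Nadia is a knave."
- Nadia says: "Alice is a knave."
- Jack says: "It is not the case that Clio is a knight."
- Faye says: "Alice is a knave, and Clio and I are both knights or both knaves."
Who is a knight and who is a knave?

Clio is a knight, so "Alice and I are the same type" must be True — and it is.
Alice is a knight, so "Clio and I are both knights or both knaves, and also Nadia is a knave" must be True — and it is.
Nadia is a knave; "Alice is a knave" is False, as required.
Jack is a knave, and the claim "it is not the case that Clio is a knight" is indeed False.
As a knave, Faye's statement "Alice is a knave, and Clio and I are both knights or both knaves" should be False; it is.

Clio is a knight, Alice is a knight, Nadia is a knave, Jack is a knave, and Faye is a knave.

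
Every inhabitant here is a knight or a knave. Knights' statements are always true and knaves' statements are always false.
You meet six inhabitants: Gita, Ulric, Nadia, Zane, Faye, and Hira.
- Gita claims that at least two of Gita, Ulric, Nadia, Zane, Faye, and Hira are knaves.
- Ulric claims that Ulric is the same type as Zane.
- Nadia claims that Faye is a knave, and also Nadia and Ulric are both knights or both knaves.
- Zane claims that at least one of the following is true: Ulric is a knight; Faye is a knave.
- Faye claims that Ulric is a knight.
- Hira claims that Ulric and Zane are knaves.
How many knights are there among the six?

4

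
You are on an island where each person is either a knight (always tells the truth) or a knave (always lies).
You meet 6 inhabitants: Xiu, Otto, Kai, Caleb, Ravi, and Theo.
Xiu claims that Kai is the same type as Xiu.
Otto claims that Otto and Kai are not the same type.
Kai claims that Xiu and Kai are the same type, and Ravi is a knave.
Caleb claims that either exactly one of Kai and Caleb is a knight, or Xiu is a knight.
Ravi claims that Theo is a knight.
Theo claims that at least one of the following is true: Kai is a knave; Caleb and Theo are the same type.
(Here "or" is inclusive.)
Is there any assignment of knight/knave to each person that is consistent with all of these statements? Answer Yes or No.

No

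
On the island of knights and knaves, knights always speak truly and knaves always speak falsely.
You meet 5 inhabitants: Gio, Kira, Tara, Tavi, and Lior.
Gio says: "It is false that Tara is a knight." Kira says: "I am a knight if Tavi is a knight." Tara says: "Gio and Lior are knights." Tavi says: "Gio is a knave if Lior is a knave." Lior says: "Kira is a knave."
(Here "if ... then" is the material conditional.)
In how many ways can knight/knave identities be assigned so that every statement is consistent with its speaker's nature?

1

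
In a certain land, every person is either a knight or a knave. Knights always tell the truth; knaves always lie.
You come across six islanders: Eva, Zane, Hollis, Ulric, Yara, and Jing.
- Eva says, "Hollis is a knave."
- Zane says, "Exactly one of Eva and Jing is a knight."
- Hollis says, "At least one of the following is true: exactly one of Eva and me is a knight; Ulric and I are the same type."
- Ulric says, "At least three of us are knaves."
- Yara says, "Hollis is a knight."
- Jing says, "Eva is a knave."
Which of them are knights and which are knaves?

Knights: Zane, Hollis, Yara, and Jing. Knaves: Eva and Ulric.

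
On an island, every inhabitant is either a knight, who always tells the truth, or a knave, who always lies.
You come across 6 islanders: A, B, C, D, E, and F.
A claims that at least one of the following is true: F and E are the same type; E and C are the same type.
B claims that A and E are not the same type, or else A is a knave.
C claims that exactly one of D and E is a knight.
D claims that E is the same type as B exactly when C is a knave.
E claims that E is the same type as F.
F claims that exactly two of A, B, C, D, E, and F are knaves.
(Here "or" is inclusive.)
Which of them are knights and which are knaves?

A is a knave, B is a knight, C is a knight, D is a knight, E is a knave, and F is a knight.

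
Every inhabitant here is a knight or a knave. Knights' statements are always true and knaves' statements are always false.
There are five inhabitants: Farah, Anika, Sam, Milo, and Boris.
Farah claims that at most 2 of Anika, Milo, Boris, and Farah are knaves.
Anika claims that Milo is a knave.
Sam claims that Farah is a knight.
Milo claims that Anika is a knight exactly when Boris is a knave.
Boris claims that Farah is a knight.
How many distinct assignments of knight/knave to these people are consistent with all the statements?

2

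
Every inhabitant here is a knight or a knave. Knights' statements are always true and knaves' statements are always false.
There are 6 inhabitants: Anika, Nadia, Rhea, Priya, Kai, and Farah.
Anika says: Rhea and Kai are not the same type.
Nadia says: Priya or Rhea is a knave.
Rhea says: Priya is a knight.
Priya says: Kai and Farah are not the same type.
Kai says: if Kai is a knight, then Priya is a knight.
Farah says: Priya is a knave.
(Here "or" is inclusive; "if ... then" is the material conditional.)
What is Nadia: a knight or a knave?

Nadia is a knave.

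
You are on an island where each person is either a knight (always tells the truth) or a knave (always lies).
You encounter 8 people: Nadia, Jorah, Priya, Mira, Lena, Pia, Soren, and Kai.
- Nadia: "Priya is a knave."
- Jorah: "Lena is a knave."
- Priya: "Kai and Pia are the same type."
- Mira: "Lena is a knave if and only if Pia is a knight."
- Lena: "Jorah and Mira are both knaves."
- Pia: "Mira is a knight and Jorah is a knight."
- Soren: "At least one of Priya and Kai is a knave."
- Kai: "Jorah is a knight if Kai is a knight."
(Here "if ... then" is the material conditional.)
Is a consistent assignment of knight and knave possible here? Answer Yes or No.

One consistent assignment: Nadia=knight, Jorah=knight, Priya=knave, Mira=knave, Lena=knave, Pia=knave, Soren=knight, Kai=knight.

Yes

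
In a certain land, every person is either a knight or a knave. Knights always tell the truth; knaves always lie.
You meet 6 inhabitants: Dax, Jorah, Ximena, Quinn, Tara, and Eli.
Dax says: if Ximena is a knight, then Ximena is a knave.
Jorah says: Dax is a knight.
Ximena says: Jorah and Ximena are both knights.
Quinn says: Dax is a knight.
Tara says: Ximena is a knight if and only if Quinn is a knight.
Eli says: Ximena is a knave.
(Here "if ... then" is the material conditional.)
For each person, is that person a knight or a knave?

Knights: Dax, Jorah, Quinn, and Eli. Knaves: Ximena and Tara.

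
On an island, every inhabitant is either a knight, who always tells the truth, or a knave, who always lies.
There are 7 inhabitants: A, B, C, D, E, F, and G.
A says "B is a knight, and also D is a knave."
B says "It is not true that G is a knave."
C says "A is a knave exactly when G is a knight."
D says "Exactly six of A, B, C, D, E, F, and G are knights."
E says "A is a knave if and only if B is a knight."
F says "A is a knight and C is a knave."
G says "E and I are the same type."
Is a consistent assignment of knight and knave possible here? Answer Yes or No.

Checking all 128 assignments, each has at least one speaker whose statement's truth value contradicts their type.

No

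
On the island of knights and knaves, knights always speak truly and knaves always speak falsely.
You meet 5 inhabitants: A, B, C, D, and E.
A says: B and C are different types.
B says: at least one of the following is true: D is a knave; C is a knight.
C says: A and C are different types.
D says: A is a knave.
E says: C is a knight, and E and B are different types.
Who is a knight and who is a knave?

A is a knave; "B and C are different types" is False, as required.
B is a knave; "at least one of the following is true: D is a knave; C is a knight" is False, as required.
As a knave, C's statement "A and C are different types" should be False; it is.
D is a knight; "A is a knave" is True, as required.
Since E is a knave, "C is a knight, and E and B are different types" needs to be False, which holds.

A is a knave, B is a knave, C is a knave, D is a knight, and E is a knave.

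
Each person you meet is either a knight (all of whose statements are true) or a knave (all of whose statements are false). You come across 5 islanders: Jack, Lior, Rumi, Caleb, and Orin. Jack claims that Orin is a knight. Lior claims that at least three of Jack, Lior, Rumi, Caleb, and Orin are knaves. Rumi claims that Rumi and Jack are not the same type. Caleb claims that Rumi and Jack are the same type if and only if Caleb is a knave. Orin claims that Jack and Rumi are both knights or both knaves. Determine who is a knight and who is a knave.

Jack is a knave, Lior is a knight, Rumi is a knight, Caleb is a knave, and Orin is a knave.

Jack is a knave, and the claim "Orin is a knight" is indeed false.
As a knight, Lior's statement "at least three of Jack, Lior, Rumi, Caleb, and Orin are knaves" should be true; it is.
Since Rumi is a knight, "Rumi and Jack are not the same type" needs to be true, which holds.
Since Caleb is a knave, "Rumi and Jack are the same type if and only if Caleb is a knave" needs to be false, which holds.
Orin is a knave; "Jack and Rumi are both knights or both knaves" is false, as required.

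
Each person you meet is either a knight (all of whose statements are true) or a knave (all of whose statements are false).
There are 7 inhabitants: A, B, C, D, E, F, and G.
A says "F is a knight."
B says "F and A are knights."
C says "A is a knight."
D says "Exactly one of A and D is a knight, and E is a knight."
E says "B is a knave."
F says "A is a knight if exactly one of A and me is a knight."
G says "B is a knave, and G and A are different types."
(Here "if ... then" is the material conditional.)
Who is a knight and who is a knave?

As a knight, A's statement "F is a knight" should be true; it is.
B is a knight, so "F and A are knights" must be true — and it is.
Since C is a knight, "A is a knight" needs to be true, which holds.
D (knave): "exactly one of A and D is a knight, and E is a knight" — False. ✓
As a knave, E's statement "B is a knave" should be False; it is.
Since F is a knight, "A is a knight if exactly one of A and me is a knight" needs to be true, which holds.
G is a knave; "B is a knave, and G and A are different types" is False, as required.

A is a knight, B is a knight, C is a knight, D is a knave, E is a knave, F is a knight, and G is a knave.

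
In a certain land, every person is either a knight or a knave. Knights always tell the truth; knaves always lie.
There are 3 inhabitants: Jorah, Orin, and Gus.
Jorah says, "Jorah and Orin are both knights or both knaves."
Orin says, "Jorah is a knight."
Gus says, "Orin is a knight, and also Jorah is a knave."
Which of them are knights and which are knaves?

Jorah is a knight, Orin is a knight, and Gus is a knave.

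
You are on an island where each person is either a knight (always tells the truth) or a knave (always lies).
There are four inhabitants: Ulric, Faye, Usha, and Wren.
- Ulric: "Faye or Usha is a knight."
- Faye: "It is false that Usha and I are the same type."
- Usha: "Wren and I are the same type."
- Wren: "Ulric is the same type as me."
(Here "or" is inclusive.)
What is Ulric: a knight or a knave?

Ulric is a knight.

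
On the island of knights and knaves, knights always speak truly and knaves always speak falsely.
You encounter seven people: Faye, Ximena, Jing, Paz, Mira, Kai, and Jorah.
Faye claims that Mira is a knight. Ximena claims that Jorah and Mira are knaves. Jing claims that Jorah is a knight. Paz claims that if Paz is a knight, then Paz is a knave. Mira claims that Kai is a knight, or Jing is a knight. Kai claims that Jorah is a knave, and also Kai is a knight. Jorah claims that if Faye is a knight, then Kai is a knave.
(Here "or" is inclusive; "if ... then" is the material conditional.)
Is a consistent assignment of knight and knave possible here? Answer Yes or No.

No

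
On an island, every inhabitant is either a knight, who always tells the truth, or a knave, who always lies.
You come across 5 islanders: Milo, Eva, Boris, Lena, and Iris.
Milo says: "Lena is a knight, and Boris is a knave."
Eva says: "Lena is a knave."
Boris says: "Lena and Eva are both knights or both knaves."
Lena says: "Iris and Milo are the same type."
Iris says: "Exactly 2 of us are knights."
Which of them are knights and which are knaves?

Milo is a knave, and the claim "Lena is a knight, and Boris is a knave" is indeed False.
Since Eva is a knight, "Lena is a knave" needs to be true, which holds.
As a knave, Boris's statement "Lena and Eva are both knights or both knaves" should be False; it is.
Lena is a knave, and the claim "Iris and Milo are the same type" is indeed False.
As a knight, Iris's statement "exactly 2 of us are knights" should be true; it is.

Knights: Eva and Iris. Knaves: Milo, Boris, and Lena.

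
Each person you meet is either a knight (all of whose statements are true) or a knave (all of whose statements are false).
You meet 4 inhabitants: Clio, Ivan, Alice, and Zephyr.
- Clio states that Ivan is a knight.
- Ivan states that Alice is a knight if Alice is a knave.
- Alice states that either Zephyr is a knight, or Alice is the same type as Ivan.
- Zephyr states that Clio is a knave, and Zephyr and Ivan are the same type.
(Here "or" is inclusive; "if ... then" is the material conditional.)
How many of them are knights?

3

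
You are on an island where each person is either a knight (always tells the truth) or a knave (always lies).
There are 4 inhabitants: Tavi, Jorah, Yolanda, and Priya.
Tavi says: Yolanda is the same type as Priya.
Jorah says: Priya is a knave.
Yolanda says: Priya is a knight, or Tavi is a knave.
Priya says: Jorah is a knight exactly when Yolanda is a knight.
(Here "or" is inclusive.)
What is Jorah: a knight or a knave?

Consistent assignments: {Tavi=knight, Jorah=knight, Yolanda=knave, Priya=knave}
In every consistent assignment, Jorah is a knight.

Jorah is a knight.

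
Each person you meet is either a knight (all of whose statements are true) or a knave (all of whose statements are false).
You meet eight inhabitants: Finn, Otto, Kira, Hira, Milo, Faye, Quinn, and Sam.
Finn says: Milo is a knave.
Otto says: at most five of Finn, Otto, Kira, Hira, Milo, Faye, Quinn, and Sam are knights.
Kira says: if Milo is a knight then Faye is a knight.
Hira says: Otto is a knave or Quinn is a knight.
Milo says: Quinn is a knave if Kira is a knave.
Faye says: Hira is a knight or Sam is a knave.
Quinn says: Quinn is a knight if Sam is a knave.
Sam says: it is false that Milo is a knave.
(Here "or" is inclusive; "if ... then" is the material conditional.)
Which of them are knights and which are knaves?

Since Finn is a knave, "Milo is a knave" needs to be False, which holds.
Otto is a knave; "at most five of Finn, Otto, Kira, Hira, Milo, Faye, Quinn, and Sam are knights" is False, as required.
Kira is a knight, and the claim "if Milo is a knight then Faye is a knight" is indeed true.
Hira is a knight, so "Otto is a knave or Quinn is a knight" must be true — and it is.
Milo is a knight; "Quinn is a knave if Kira is a knave" is true, as required.
Faye is a knight, so "Hira is a knight or Sam is a knave" must be true — and it is.
Quinn is a knight; "Quinn is a knight if Sam is a knave" is true, as required.
Sam is a knight; "it is false that Milo is a knave" is true, as required.

Finn is a knave, Otto is a knave, Kira is a knight, Hira is a knight, Milo is a knight, Faye is a knight, Quinn is a knight, and Sam is a knight.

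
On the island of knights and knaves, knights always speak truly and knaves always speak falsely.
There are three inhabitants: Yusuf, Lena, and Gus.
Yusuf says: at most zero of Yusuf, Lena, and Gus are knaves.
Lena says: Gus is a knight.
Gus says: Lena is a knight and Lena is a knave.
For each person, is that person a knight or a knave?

Knights: none. Knaves: Yusuf, Lena, and Gus.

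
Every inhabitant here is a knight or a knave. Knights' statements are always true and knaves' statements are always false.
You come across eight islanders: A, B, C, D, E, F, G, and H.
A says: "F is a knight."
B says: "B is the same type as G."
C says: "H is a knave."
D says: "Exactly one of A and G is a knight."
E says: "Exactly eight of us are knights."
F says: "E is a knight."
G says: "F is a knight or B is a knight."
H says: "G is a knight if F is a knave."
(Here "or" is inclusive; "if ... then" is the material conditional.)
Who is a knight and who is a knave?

Knights: B, D, G, and H. Knaves: A, C, E, and F.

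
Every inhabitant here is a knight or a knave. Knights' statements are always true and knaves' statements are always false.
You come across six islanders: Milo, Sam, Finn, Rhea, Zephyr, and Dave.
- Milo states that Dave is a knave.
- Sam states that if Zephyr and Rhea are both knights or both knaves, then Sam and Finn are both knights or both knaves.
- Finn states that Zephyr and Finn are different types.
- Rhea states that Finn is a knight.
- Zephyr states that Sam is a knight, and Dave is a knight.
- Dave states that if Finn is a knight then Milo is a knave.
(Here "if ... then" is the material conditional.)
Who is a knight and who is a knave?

Milo is a knight, Sam is a knight, Finn is a knight, Rhea is a knight, Zephyr is a knave, and Dave is a knave.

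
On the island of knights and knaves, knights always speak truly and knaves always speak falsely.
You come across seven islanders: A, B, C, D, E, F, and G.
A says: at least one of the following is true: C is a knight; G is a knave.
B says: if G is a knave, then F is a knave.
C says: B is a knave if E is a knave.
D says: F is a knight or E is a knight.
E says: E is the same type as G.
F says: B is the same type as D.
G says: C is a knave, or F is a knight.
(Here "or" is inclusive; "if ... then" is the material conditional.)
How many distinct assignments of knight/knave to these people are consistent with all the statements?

3

Consistent assignments:
  A=knight, B=knight, C=knight, D=knight, E=knight, F=knight, G=knight
  A=knave, B=knight, C=knave, D=knight, E=knave, F=knight, G=knight
  A=knave, B=knight, C=knave, D=knave, E=knave, F=knave, G=knight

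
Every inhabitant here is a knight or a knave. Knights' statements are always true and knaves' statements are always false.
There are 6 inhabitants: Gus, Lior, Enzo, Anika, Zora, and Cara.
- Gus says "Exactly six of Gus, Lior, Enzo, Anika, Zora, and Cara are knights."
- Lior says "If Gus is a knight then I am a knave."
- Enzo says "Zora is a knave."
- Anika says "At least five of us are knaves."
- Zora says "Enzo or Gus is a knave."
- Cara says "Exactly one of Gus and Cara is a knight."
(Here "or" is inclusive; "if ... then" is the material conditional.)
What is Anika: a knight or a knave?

Anika is a knave.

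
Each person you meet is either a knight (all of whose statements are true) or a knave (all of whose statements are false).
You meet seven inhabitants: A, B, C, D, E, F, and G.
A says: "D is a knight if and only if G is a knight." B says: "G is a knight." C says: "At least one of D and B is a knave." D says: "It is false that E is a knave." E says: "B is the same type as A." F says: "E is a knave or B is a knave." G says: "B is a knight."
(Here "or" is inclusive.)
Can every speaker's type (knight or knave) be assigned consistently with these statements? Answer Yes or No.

Yes

One consistent assignment: A=knight, B=knight, C=knave, D=knight, E=knight, F=knave, G=knight.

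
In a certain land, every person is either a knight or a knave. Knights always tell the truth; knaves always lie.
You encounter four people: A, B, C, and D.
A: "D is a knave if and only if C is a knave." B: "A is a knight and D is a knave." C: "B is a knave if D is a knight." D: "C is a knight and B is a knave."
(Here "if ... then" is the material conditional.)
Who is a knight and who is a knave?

A is a knight; "D is a knave if and only if C is a knave" is true, as required.
B (knave): "A is a knight and D is a knave" — False. ✓
As a knight, C's statement "B is a knave if D is a knight" should be true; it is.
D is a knight; "C is a knight and B is a knave" is true, as required.

A is a knight, B is a knave, C is a knight, and D is a knight.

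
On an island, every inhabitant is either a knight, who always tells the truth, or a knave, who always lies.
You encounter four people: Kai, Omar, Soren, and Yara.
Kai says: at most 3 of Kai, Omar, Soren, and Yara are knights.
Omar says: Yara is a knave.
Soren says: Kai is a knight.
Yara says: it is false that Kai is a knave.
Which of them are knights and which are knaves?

Kai is a knight, Omar is a knave, Soren is a knight, and Yara is a knight.

Kai is a knight; "at most 3 of Kai, Omar, Soren, and Yara are knights" is true, as required.
Omar (knave): "Yara is a knave" — false. ✓
Soren is a knight; "Kai is a knight" is true, as required.
Yara is a knight, so "it is false that Kai is a knave" must be true — and it is.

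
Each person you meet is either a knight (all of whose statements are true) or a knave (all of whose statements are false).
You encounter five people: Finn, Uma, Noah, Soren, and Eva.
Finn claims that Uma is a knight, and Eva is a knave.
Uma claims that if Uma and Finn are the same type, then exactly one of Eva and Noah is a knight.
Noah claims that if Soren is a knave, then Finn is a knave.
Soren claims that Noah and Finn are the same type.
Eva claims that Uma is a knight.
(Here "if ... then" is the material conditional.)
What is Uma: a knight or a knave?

Uma is a knight.

Consistent assignments: {Finn=knave, Uma=knight, Noah=knight, Soren=knave, Eva=knight}
In every consistent assignment, Uma is a knight.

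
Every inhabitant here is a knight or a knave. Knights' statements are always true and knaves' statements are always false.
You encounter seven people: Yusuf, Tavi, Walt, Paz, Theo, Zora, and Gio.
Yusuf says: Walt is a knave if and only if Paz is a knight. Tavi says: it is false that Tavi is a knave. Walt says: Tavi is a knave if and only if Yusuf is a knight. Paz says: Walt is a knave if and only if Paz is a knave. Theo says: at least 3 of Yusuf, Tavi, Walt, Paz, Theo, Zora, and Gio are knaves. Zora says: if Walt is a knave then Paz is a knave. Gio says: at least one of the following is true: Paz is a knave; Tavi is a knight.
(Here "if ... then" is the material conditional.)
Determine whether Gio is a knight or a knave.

Gio is a knight.

Consistent assignments: {Yusuf=knave, Tavi=knight, Walt=knight, Paz=knight, Theo=knave, Zora=knight, Gio=knight}
In every consistent assignment, Gio is a knight.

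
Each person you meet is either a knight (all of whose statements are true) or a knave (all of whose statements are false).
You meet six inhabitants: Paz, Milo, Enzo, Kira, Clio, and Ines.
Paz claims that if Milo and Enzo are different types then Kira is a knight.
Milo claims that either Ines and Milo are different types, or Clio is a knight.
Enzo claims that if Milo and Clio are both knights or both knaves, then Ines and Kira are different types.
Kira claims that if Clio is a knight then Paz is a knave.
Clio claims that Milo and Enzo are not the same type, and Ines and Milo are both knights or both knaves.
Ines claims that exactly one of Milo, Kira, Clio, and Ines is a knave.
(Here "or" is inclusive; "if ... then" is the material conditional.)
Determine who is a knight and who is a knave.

Paz is a knight, Milo is a knight, Enzo is a knight, Kira is a knight, Clio is a knave, and Ines is a knave.

Paz is a knight; "if Milo and Enzo are different types then Kira is a knight" is true, as required.
As a knight, Milo's statement "either Ines and Milo are different types, or Clio is a knight" should be true; it is.
Enzo is a knight, so "if Milo and Clio are both knights or both knaves, then Ines and Kira are different types" must be true — and it is.
Kira is a knight, and the claim "if Clio is a knight then Paz is a knave" is indeed true.
As a knave, Clio's statement "Milo and Enzo are not the same type, and Ines and Milo are both knights or both knaves" should be False; it is.
As a knave, Ines's statement "exactly one of Milo, Kira, Clio, and Ines is a knave" should be False; it is.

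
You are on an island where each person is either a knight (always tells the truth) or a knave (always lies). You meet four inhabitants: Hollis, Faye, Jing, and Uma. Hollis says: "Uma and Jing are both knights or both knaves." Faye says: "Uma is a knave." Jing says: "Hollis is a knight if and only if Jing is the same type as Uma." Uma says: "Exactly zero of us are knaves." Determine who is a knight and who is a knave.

Hollis is a knave; "Uma and Jing are both knights or both knaves" is False, as required.
Since Faye is a knight, "Uma is a knave" needs to be True, which holds.
Jing (knight): "Hollis is a knight if and only if Jing is the same type as Uma" — True. ✓
As a knave, Uma's statement "exactly zero of us are knaves" should be False; it is.

Hollis is a knave, Faye is a knight, Jing is a knight, and Uma is a knave.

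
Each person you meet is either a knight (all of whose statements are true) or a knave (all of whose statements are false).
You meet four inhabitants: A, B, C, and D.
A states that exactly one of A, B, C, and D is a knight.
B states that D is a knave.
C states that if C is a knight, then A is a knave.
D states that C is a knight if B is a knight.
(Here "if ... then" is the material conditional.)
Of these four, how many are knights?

2

The unique consistent assignment is A=knave, B=knave, C=knight, D=knight.
That has 2 knights.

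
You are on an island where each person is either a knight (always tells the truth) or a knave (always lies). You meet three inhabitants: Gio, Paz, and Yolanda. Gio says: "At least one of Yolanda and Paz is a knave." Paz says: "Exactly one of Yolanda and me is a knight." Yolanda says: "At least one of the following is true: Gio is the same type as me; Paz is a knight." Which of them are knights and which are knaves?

Gio is a knight, Paz is a knave, and Yolanda is a knave.

Suppose Gio is a knave. Then Gio's statement "at least one of Yolanda and Paz is a knave" would have to be false. Checking the 4 ways to assign the others, none is consistent with every speaker.
(For instance, with Paz=knave, Yolanda=knave, Gio's claim "at least one of Yolanda and Paz is a knave" comes out true where it would need to be false.)
So Gio must be a knight, making "at least one of Yolanda and Paz is a knave" true. Taking Gio=knight, Paz=knave, Yolanda=knave, each remaining statement checks out:
  Paz (knave): "exactly one of Yolanda and me is a knight" — false. ✓
  Yolanda (knave): "at least one of the following is true: Gio is the same type as me; Paz is a knight" — false. ✓
This is the unique consistent assignment.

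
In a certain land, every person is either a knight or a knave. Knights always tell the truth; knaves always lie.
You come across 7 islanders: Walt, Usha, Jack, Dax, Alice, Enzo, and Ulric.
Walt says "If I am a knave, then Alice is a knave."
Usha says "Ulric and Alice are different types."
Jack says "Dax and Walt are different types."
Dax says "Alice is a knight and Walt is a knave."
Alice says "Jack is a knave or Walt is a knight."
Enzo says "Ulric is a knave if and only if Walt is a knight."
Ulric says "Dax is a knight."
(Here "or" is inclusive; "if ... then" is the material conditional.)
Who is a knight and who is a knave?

Walt is a knight, Usha is a knight, Jack is a knight, Dax is a knave, Alice is a knight, Enzo is a knight, and Ulric is a knave.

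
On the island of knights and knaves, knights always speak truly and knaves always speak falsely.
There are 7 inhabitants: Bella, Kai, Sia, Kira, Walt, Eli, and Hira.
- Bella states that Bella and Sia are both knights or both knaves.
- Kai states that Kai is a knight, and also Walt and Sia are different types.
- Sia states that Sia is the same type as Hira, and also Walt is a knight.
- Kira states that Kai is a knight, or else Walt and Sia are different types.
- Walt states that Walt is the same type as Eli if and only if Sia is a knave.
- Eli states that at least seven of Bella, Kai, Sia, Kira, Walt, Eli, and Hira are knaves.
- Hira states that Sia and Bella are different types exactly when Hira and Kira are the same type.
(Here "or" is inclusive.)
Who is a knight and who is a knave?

Bella is a knight, Kai is a knave, Sia is a knight, Kira is a knave, Walt is a knight, Eli is a knave, and Hira is a knight.

As a knight, Bella's statement "Bella and Sia are both knights or both knaves" should be True; it is.
Since Kai is a knave, "Kai is a knight, and also Walt and Sia are different types" needs to be False, which holds.
Sia (knight): "Sia is the same type as Hira, and also Walt is a knight" — True. ✓
Kira is a knave; "Kai is a knight, or else Walt and Sia are different types" is False, as required.
Walt (knight): "Walt is the same type as Eli if and only if Sia is a knave" — True. ✓
Eli is a knave; "at least seven of Bella, Kai, Sia, Kira, Walt, Eli, and Hira are knaves" is False, as required.
Hira is a knight, so "Sia and Bella are different types exactly when Hira and Kira are the same type" must be True — and it is.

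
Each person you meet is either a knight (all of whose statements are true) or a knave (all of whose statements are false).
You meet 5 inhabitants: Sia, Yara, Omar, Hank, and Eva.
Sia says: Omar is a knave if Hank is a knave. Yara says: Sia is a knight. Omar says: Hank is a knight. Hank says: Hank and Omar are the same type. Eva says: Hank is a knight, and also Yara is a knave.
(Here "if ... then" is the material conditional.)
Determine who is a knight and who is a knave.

Sia is a knight, Yara is a knight, Omar is a knight, Hank is a knight, and Eva is a knave.

Suppose Sia is a knave. Then Sia's statement "Omar is a knave if Hank is a knave" would have to be false. Checking the 16 ways to assign the others, none is consistent with every speaker.
(For instance, with Yara=knight, Omar=knight, Hank=knight, Eva=knave, Sia's claim "Omar is a knave if Hank is a knave" comes out true where it would need to be false.)
So Sia must be a knight, making "Omar is a knave if Hank is a knave" true. Taking Sia=knight, Yara=knight, Omar=knight, Hank=knight, Eva=knave, each remaining statement checks out:
  Yara (knight): "Sia is a knight" — true. ✓
  Omar (knight): "Hank is a knight" — true. ✓
  Hank (knight): "Hank and Omar are the same type" — true. ✓
  Eva (knave): "Hank is a knight, and also Yara is a knave" — false. ✓
This is the unique consistent assignment.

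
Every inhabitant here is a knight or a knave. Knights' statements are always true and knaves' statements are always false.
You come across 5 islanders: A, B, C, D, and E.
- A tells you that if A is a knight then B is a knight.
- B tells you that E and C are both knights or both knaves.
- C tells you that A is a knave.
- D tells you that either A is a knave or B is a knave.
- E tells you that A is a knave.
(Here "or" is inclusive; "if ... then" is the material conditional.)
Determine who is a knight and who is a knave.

A is a knight, B is a knight, C is a knave, D is a knave, and E is a knave.

A is a knight; "if A is a knight then B is a knight" is true, as required.
B is a knight; "E and C are both knights or both knaves" is true, as required.
C is a knave; "A is a knave" is False, as required.
As a knave, D's statement "either A is a knave or B is a knave" should be False; it is.
E is a knave, and the claim "A is a knave" is indeed False.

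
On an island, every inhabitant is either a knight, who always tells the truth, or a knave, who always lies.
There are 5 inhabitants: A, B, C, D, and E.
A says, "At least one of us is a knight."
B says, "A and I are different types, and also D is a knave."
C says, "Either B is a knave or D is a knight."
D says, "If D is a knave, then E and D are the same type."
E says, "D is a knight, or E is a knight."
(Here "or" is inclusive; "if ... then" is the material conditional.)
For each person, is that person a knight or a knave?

A is a knight; "at least one of us is a knight" is True, as required.
As a knave, B's statement "A and I are different types, and also D is a knave" should be false; it is.
C is a knight, and the claim "either B is a knave or D is a knight" is indeed True.
Since D is a knight, "if D is a knave, then E and D are the same type" needs to be True, which holds.
As a knight, E's statement "D is a knight, or E is a knight" should be True; it is.

Knights: A, C, D, and E. Knaves: B.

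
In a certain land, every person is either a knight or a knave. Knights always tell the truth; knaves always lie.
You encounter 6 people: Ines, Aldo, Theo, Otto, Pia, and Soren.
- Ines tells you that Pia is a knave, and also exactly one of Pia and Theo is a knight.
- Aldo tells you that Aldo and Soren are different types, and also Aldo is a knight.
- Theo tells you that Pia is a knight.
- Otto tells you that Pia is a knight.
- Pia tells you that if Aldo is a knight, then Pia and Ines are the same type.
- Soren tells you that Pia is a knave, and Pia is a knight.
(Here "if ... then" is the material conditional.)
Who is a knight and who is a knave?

Ines is a knave, Aldo is a knave, Theo is a knight, Otto is a knight, Pia is a knight, and Soren is a knave.

Ines is a knave, and the claim "Pia is a knave, and also exactly one of Pia and Theo is a knight" is indeed false.
Aldo is a knave; "Aldo and Soren are different types, and also Aldo is a knight" is false, as required.
Theo (knight): "Pia is a knight" — true. ✓
Otto is a knight, and the claim "Pia is a knight" is indeed true.
Pia is a knight, so "if Aldo is a knight, then Pia and Ines are the same type" must be true — and it is.
Soren is a knave, and the claim "Pia is a knave, and Pia is a knight" is indeed false.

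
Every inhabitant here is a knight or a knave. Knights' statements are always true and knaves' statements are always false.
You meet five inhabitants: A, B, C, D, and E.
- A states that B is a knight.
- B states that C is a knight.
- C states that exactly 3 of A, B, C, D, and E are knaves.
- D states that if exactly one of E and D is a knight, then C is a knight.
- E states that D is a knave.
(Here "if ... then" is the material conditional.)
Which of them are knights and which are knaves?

Since A is a knave, "B is a knight" needs to be False, which holds.
B is a knave, so "C is a knight" must be False — and it is.
C is a knave, so "exactly 3 of A, B, C, D, and E are knaves" must be False — and it is.
As a knave, D's statement "if exactly one of E and D is a knight, then C is a knight" should be False; it is.
E (knight): "D is a knave" — True. ✓

Knights: E. Knaves: A, B, C, and D.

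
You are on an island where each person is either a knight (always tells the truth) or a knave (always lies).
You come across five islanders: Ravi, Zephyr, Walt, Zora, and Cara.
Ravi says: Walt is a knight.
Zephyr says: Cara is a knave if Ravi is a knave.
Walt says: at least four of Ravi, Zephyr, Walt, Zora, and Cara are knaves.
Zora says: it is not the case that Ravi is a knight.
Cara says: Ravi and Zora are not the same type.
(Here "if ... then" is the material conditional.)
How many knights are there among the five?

The unique consistent assignment is Ravi=knave, Zephyr=knave, Walt=knave, Zora=knight, Cara=knight.
That has 2 knights.

2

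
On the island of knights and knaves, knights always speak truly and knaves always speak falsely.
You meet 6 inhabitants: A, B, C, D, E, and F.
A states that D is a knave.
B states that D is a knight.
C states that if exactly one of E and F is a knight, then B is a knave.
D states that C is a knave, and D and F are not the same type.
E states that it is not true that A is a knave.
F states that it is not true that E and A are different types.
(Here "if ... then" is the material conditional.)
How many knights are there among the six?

4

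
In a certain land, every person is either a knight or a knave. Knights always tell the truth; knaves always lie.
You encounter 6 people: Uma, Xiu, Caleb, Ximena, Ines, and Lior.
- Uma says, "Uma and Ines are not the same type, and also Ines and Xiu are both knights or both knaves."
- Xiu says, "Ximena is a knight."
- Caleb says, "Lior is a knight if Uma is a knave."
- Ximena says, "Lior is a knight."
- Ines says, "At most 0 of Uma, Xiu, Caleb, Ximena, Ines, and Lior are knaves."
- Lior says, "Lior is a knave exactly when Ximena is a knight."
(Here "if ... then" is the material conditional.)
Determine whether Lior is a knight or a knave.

Lior is a knave.

Consistent assignments: {Uma=knight, Xiu=knave, Caleb=knight, Ximena=knave, Ines=knave, Lior=knave}; {Uma=knave, Xiu=knave, Caleb=knave, Ximena=knave, Ines=knave, Lior=knave}
In every consistent assignment, Lior is a knave.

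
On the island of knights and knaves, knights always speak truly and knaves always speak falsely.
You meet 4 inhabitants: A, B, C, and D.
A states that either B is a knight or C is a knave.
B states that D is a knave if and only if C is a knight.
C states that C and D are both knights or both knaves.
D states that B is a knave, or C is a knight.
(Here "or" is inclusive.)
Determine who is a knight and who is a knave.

As a knave, A's statement "either B is a knight or C is a knave" should be false; it is.
Since B is a knave, "D is a knave if and only if C is a knight" needs to be false, which holds.
C (knight): "C and D are both knights or both knaves" — true. ✓
D is a knight, so "B is a knave, or C is a knight" must be true — and it is.

A is a knave, B is a knave, C is a knight, and D is a knight.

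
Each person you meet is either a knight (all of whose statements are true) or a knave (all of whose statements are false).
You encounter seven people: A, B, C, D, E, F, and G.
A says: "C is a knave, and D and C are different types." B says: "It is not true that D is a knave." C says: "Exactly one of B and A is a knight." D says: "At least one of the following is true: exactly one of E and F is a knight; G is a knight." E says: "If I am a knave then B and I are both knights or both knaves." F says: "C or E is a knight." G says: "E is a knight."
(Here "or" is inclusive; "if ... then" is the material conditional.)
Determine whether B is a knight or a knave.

Consistent assignments: {A=knight, B=knight, C=knave, D=knight, E=knight, F=knight, G=knight}; {A=knave, B=knight, C=knight, D=knight, E=knight, F=knight, G=knight}; {A=knave, B=knight, C=knight, D=knight, E=knave, F=knight, G=knave}
In every consistent assignment, B is a knight.

B is a knight.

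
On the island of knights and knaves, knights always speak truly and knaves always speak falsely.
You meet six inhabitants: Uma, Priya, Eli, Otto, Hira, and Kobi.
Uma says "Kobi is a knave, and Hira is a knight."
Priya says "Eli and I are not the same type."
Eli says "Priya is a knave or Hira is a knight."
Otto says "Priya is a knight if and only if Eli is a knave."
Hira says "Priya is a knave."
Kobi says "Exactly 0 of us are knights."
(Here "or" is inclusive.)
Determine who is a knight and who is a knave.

Uma is a knave, Priya is a knight, Eli is a knave, Otto is a knight, Hira is a knave, and Kobi is a knave.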